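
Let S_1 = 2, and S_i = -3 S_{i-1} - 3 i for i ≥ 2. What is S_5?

264

S_2 = -3*2 - 6 = -12
S_3 = -3*(-12) - 9 = 27
S_4 = -3*27 - 12 = -93
S_5 = -3*(-93) - 15 = 264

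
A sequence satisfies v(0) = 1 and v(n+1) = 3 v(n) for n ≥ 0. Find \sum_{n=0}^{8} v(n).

9841

v(1) = 3(1) = 3
v(2) = 3(3) = 9
v(3) = 3(9) = 27
v(4) = 3(27) = 81
v(5) = 3(81) = 243
v(6) = 3(243) = 729
v(7) = 3(729) = 2187
v(8) = 3(2187) = 6561
Sum = 1 + 3 + 9 + 27 + 81 + 243 + 729 + 2187 + 6561 = 9841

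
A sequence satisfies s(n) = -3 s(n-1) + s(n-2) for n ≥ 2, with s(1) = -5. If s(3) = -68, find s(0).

Let s(0) = v.
s(2) = 15 + v
s(3) = -50 - 3v
So -50 - 3v = -68, giving v = 6.

6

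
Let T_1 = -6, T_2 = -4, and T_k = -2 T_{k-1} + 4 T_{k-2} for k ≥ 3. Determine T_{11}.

-96256

T_3 = -2(-4) + 4(-6) = -16
T_4 = -2(-16) + 4(-4) = 16
T_5 = -2(16) + 4(-16) = -96
T_6 = -2(-96) + 4(16) = 256
T_7 = -2(256) + 4(-96) = -896
T_8 = -2(-896) + 4(256) = 2816
T_9 = -2(2816) + 4(-896) = -9216
T_{10} = -2(-9216) + 4(2816) = 29696
T_{11} = -2(29696) + 4(-9216) = -96256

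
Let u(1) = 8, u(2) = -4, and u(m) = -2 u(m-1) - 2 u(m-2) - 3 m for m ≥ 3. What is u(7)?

53

u(3) = -2·(-4) - 2·8 - 9 = -17
u(4) = -2·(-17) - 2·(-4) - 12 = 30
u(5) = -2·30 - 2·(-17) - 15 = -41
u(6) = -2·(-41) - 2·30 - 18 = 4
u(7) = -2·4 - 2·(-41) - 21 = 53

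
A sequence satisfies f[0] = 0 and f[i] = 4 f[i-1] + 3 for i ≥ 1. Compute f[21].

4398046511103

The fixed point is 3/(1 - 4) = -1, so f[i] + 1 = 4(f[i-1] + 1).
Hence f[i] = 1·4^i - 1.
f[21] = 1·4^{21} - 1 = 1·4398046511104 - 1 = 4398046511103.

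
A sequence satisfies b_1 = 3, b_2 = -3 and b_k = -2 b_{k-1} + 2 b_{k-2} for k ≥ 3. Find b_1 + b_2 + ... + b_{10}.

b_3 = -2(-3) + 2(3) = 12
b_4 = -2(12) + 2(-3) = -30
b_5 = -2(-30) + 2(12) = 84
b_6 = -2(84) + 2(-30) = -228
b_7 = -2(-228) + 2(84) = 624
b_8 = -2(624) + 2(-228) = -1704
b_9 = -2(-1704) + 2(624) = 4656
b_{10} = -2(4656) + 2(-1704) = -12720
Sum = 3 + (-3) + 12 + (-30) + 84 + (-228) + 624 + (-1704) + 4656 + (-12720) = -9306

-9306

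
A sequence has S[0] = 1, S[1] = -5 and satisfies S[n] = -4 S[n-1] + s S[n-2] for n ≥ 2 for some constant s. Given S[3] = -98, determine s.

S[2] = 20 + s
S[3] = -80 - 9s
So -80 - 9s = -98, giving s = 2.

2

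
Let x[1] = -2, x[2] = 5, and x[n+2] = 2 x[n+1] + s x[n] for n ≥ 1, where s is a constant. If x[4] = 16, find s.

x[3] = 10 - 2s
x[4] = 20 + s
So 20 + s = 16, giving s = -4.

-4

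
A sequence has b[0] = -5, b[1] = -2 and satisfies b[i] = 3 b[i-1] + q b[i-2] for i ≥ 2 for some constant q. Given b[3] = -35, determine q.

b[2] = -6 - 5q
b[3] = -18 - 17q
So -18 - 17q = -35, giving q = 1.

1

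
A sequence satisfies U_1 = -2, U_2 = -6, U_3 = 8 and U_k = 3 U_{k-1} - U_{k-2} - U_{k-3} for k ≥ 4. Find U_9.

U_4 = 3*8 - (-6) - (-2) = 32
U_5 = 3*32 - 8 - (-6) = 94
U_6 = 3*94 - 32 - 8 = 242
U_7 = 3*242 - 94 - 32 = 600
U_8 = 3*600 - 242 - 94 = 1464
U_9 = 3*1464 - 600 - 242 = 3550

3550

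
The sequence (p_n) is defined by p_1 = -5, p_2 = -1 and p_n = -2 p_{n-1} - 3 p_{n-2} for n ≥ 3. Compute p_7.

p_3 = -2(-1) - 3(-5) = 17
p_4 = -2(17) - 3(-1) = -31
p_5 = -2(-31) - 3(17) = 11
p_6 = -2(11) - 3(-31) = 71
p_7 = -2(71) - 3(11) = -175

-175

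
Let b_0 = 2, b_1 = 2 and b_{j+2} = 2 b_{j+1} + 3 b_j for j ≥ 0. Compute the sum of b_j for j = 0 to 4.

122

b_2 = 2*2 + 3*2 = 10
b_3 = 2*10 + 3*2 = 26
b_4 = 2*26 + 3*10 = 82
Sum = 2 + 2 + 10 + 26 + 82 = 122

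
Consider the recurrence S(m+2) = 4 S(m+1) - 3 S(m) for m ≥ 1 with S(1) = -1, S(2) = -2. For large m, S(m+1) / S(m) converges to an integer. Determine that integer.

The characteristic equation is r^2 - 4r + 3 = 0, which factors as (r - 3)(r - 1) = 0.
So the roots are 3 and 1. Since |3| > |1| and the coefficient of 3^m is non-zero, the ratio tends to 3.

3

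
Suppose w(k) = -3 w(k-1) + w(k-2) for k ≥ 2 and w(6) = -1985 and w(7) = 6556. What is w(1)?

Rearranging, w(k-2) = w(k) + 3 w(k-1).
w(5) = 6556 + 3·(-1985) = 601
w(4) = -1985 + 3·601 = -182
w(3) = 601 + 3·(-182) = 55
w(2) = -182 + 3·55 = -17
w(1) = 55 + 3·(-17) = 4

4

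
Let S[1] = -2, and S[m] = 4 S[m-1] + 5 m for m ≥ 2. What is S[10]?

S[2] = 4(-2) + 10 = 2
S[3] = 4(2) + 15 = 23
S[4] = 4(23) + 20 = 112
S[5] = 4(112) + 25 = 473
S[6] = 4(473) + 30 = 1922
S[7] = 4(1922) + 35 = 7723
S[8] = 4(7723) + 40 = 30932
S[9] = 4(30932) + 45 = 123773
S[10] = 4(123773) + 50 = 495142

495142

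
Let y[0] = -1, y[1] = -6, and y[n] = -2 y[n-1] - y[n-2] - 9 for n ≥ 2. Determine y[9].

y[2] = -2*(-6) - (-1) - 9 = 4
y[3] = -2*4 - (-6) - 9 = -11
y[4] = -2*(-11) - 4 - 9 = 9
y[5] = -2*9 - (-11) - 9 = -16
y[6] = -2*(-16) - 9 - 9 = 14
y[7] = -2*14 - (-16) - 9 = -21
y[8] = -2*(-21) - 14 - 9 = 19
y[9] = -2*19 - (-21) - 9 = -26

-26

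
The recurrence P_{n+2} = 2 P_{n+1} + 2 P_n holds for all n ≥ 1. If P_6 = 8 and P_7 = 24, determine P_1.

Rearranging, P_{n-2} = (P_n - 2 P_{n-1}) / 2.
P_5 = (24 - 2·8) / 2 = 8/2 = 4
P_4 = (8 - 2·4) / 2 = 0/2 = 0
P_3 = (4 - 2·0) / 2 = 4/2 = 2
P_2 = (0 - 2·2) / 2 = -4/2 = -2
P_1 = (2 - 2·(-2)) / 2 = 6/2 = 3

3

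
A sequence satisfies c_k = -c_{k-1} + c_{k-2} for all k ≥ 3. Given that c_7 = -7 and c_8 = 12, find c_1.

Rearranging, c_{k-2} = c_k + c_{k-1}.
c_6 = 12 + (-7) = 5
c_5 = -7 + 5 = -2
c_4 = 5 + (-2) = 3
c_3 = -2 + 3 = 1
c_2 = 3 + 1 = 4
c_1 = 1 + 4 = 5

5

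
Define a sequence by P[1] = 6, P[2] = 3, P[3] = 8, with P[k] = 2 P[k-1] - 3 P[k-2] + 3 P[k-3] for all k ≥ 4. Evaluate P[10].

154

P[4] = 2·8 - 3·3 + 3·6 = 25
P[5] = 2·25 - 3·8 + 3·3 = 35
P[6] = 2·35 - 3·25 + 3·8 = 19
P[7] = 2·19 - 3·35 + 3·25 = 8
P[8] = 2·8 - 3·19 + 3·35 = 64
P[9] = 2·64 - 3·8 + 3·19 = 161
P[10] = 2·161 - 3·64 + 3·8 = 154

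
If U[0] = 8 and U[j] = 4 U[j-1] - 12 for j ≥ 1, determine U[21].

17592186044420

The fixed point is -12/(1 - 4) = 4, so U[j] - 4 = 4(U[j-1] - 4).
Hence U[j] = 4·4^j + 4.
U[21] = 4·4^{21} + 4 = 4·4398046511104 + 4 = 17592186044420.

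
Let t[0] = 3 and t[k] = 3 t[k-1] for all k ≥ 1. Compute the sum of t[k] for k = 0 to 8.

t[1] = 3(3) = 9
t[2] = 3(9) = 27
t[3] = 3(27) = 81
t[4] = 3(81) = 243
t[5] = 3(243) = 729
t[6] = 3(729) = 2187
t[7] = 3(2187) = 6561
t[8] = 3(6561) = 19683
Sum = 3 + 9 + 27 + 81 + 243 + 729 + 2187 + 6561 + 19683 = 29523

29523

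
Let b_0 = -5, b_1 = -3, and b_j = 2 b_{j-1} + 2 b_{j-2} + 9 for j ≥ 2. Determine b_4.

b_2 = 2*(-3) + 2*(-5) + 9 = -7
b_3 = 2*(-7) + 2*(-3) + 9 = -11
b_4 = 2*(-11) + 2*(-7) + 9 = -27

-27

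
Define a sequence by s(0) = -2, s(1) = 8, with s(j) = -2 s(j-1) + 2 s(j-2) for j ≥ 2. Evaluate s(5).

s(2) = -2·8 + 2·(-2) = -20
s(3) = -2·(-20) + 2·8 = 56
s(4) = -2·56 + 2·(-20) = -152
s(5) = -2·(-152) + 2·56 = 416

416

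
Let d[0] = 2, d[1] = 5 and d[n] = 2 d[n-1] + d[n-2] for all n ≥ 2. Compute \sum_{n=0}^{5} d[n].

287

d[2] = 2(5) + 2 = 12
d[3] = 2(12) + 5 = 29
d[4] = 2(29) + 12 = 70
d[5] = 2(70) + 29 = 169
Sum = 2 + 5 + 12 + 29 + 70 + 169 = 287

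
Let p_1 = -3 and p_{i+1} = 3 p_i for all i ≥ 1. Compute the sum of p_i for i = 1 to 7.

-3279

p_2 = 3·(-3) = -9
p_3 = 3·(-9) = -27
p_4 = 3·(-27) = -81
p_5 = 3·(-81) = -243
p_6 = 3·(-243) = -729
p_7 = 3·(-729) = -2187
Sum = (-3) + (-9) + (-27) + (-81) + (-243) + (-729) + (-2187) = -3279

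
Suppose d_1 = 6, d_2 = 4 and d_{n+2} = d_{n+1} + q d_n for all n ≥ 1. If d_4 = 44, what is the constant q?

4

d_3 = 4 + 6q
d_4 = 4 + 10q
So 4 + 10q = 44, giving q = 4.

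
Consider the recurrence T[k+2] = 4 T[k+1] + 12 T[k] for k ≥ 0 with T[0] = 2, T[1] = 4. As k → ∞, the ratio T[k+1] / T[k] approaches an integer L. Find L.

6

The characteristic equation is r^2 - 4r - 12 = 0, which factors as (r - 6)(r + 2) = 0.
So the roots are 6 and -2. Since |6| > |-2| and the coefficient of 6^k is non-zero, the ratio tends to 6.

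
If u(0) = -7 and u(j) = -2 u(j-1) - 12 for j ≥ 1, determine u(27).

402653180

The fixed point is -12/(1 + 2) = -4, so u(j) + 4 = -2(u(j-1) + 4).
Hence u(j) = -3·(-2)^j - 4.
u(27) = -3·(-2)^{27} - 4 = -3·-134217728 - 4 = 402653180.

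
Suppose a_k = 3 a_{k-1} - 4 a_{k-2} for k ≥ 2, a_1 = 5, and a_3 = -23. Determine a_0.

4

Let a_0 = y.
a_2 = 15 - 4y
a_3 = 25 - 12y
So 25 - 12y = -23, giving y = 4.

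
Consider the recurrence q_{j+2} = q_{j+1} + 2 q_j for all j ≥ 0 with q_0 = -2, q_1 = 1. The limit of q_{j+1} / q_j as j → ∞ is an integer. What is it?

The characteristic equation is r^2 - r - 2 = 0, which factors as (r - 2)(r + 1) = 0.
So the roots are 2 and -1. Since |2| > |-1| and the coefficient of 2^j is non-zero, the ratio tends to 2.

2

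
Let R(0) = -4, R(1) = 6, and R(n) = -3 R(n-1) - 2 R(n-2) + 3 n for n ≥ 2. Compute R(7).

51

R(2) = -3*6 - 2*(-4) + 6 = -4
R(3) = -3*(-4) - 2*6 + 9 = 9
R(4) = -3*9 - 2*(-4) + 12 = -7
R(5) = -3*(-7) - 2*9 + 15 = 18
R(6) = -3*18 - 2*(-7) + 18 = -22
R(7) = -3*(-22) - 2*18 + 21 = 51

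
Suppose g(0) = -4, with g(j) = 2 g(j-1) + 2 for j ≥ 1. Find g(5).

-66

g(1) = 2(-4) + 2 = -6
g(2) = 2(-6) + 2 = -10
g(3) = 2(-10) + 2 = -18
g(4) = 2(-18) + 2 = -34
g(5) = 2(-34) + 2 = -66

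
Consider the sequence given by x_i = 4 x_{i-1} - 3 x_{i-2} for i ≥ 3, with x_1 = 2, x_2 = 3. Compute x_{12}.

x_3 = 4*3 - 3*2 = 6
x_4 = 4*6 - 3*3 = 15
x_5 = 4*15 - 3*6 = 42
x_6 = 4*42 - 3*15 = 123
x_7 = 4*123 - 3*42 = 366
x_8 = 4*366 - 3*123 = 1095
x_9 = 4*1095 - 3*366 = 3282
x_{10} = 4*3282 - 3*1095 = 9843
x_{11} = 4*9843 - 3*3282 = 29526
x_{12} = 4*29526 - 3*9843 = 88575

88575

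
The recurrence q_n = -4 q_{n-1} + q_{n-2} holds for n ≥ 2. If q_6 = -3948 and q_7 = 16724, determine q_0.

4

Rearranging, q_{n-2} = q_n + 4 q_{n-1}.
q_5 = 16724 + 4·(-3948) = 932
q_4 = -3948 + 4·932 = -220
q_3 = 932 + 4·(-220) = 52
q_2 = -220 + 4·52 = -12
q_1 = 52 + 4·(-12) = 4
q_0 = -12 + 4·4 = 4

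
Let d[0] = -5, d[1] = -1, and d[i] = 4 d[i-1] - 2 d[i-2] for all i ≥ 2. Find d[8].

12592

d[2] = 4·(-1) - 2·(-5) = 6
d[3] = 4·6 - 2·(-1) = 26
d[4] = 4·26 - 2·6 = 92
d[5] = 4·92 - 2·26 = 316
d[6] = 4·316 - 2·92 = 1080
d[7] = 4·1080 - 2·316 = 3688
d[8] = 4·3688 - 2·1080 = 12592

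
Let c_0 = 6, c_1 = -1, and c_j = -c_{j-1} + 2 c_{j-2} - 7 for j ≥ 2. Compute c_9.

c_2 = -(-1) + 2·6 - 7 = 6
c_3 = -6 + 2·(-1) - 7 = -15
c_4 = -(-15) + 2·6 - 7 = 20
c_5 = -20 + 2·(-15) - 7 = -57
c_6 = -(-57) + 2·20 - 7 = 90
c_7 = -90 + 2·(-57) - 7 = -211
c_8 = -(-211) + 2·90 - 7 = 384
c_9 = -384 + 2·(-211) - 7 = -813

-813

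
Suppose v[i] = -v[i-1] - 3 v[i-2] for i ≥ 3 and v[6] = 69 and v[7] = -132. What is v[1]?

-4

Rearranging, v[i-2] = (v[i] + v[i-1]) / -3.
v[5] = (-132 + 69) / -3 = -63/-3 = 21
v[4] = (69 + 21) / -3 = 90/-3 = -30
v[3] = (21 + (-30)) / -3 = -9/-3 = 3
v[2] = (-30 + 3) / -3 = -27/-3 = 9
v[1] = (3 + 9) / -3 = 12/-3 = -4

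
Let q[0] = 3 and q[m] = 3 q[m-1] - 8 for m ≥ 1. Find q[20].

-3486784397

The fixed point is -8/(1 - 3) = 4, so q[m] - 4 = 3(q[m-1] - 4).
Hence q[m] = -1·3^m + 4.
q[20] = -1·3^{20} + 4 = -1·3486784401 + 4 = -3486784397.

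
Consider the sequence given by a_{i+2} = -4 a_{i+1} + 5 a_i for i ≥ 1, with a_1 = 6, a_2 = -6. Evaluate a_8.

a_3 = -4(-6) + 5(6) = 54
a_4 = -4(54) + 5(-6) = -246
a_5 = -4(-246) + 5(54) = 1254
a_6 = -4(1254) + 5(-246) = -6246
a_7 = -4(-6246) + 5(1254) = 31254
a_8 = -4(31254) + 5(-6246) = -156246

-156246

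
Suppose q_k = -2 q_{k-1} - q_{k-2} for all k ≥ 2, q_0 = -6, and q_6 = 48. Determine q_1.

-3

Let q_1 = x.
q_2 = 6 - 2x
q_3 = -12 + 3x
q_4 = 18 - 4x
q_5 = -24 + 5x
q_6 = 30 - 6x
So 30 - 6x = 48, giving x = -3.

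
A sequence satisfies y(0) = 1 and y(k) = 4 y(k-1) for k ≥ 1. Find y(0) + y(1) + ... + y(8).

87381

y(1) = 4*1 = 4
y(2) = 4*4 = 16
y(3) = 4*16 = 64
y(4) = 4*64 = 256
y(5) = 4*256 = 1024
y(6) = 4*1024 = 4096
y(7) = 4*4096 = 16384
y(8) = 4*16384 = 65536
Sum = 1 + 4 + 16 + 64 + 256 + 1024 + 4096 + 16384 + 65536 = 87381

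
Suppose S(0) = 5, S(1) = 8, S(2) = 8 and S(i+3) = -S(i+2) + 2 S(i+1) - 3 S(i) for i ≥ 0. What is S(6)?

S(3) = -8 + 2·8 - 3·5 = -7
S(4) = -(-7) + 2·8 - 3·8 = -1
S(5) = -(-1) + 2·(-7) - 3·8 = -37
S(6) = -(-37) + 2·(-1) - 3·(-7) = 56

56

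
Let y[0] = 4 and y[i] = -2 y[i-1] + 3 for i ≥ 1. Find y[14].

49153

The fixed point is 3/(1 + 2) = 1, so y[i] - 1 = -2(y[i-1] - 1).
Hence y[i] = 3·(-2)^i + 1.
y[14] = 3·(-2)^{14} + 1 = 3·16384 + 1 = 49153.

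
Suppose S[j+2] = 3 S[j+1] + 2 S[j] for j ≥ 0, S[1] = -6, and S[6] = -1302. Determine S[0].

Let S[0] = v.
S[2] = -18 + 2v
S[3] = -66 + 6v
S[4] = -234 + 22v
S[5] = -834 + 78v
S[6] = -2970 + 278v
So -2970 + 278v = -1302, giving v = 6.

6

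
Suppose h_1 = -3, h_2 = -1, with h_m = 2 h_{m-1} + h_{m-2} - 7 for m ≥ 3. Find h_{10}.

h_3 = 2·(-1) + (-3) - 7 = -12
h_4 = 2·(-12) + (-1) - 7 = -32
h_5 = 2·(-32) + (-12) - 7 = -83
h_6 = 2·(-83) + (-32) - 7 = -205
h_7 = 2·(-205) + (-83) - 7 = -500
h_8 = 2·(-500) + (-205) - 7 = -1212
h_9 = 2·(-1212) + (-500) - 7 = -2931
h_{10} = 2·(-2931) + (-1212) - 7 = -7081

-7081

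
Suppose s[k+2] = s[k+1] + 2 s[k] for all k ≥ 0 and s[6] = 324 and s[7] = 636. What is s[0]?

9

Rearranging, s[k-2] = (s[k] - s[k-1]) / 2.
s[5] = (636 - 324) / 2 = 312/2 = 156
s[4] = (324 - 156) / 2 = 168/2 = 84
s[3] = (156 - 84) / 2 = 72/2 = 36
s[2] = (84 - 36) / 2 = 48/2 = 24
s[1] = (36 - 24) / 2 = 12/2 = 6
s[0] = (24 - 6) / 2 = 18/2 = 9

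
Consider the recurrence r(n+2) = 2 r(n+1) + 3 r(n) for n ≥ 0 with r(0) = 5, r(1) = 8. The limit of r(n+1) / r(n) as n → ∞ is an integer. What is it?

3

The characteristic equation is r^2 - 2r - 3 = 0, which factors as (r - 3)(r + 1) = 0.
So the roots are 3 and -1. Since |3| > |-1| and the coefficient of 3^n is non-zero, the ratio tends to 3.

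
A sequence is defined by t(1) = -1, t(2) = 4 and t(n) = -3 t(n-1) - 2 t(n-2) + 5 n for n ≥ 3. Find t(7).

95

t(3) = -3(4) - 2(-1) + 15 = 5
t(4) = -3(5) - 2(4) + 20 = -3
t(5) = -3(-3) - 2(5) + 25 = 24
t(6) = -3(24) - 2(-3) + 30 = -36
t(7) = -3(-36) - 2(24) + 35 = 95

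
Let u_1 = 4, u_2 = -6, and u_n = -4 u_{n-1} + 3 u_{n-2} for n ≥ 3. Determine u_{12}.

-35291970

u_3 = -4*(-6) + 3*4 = 36
u_4 = -4*36 + 3*(-6) = -162
u_5 = -4*(-162) + 3*36 = 756
u_6 = -4*756 + 3*(-162) = -3510
u_7 = -4*(-3510) + 3*756 = 16308
u_8 = -4*16308 + 3*(-3510) = -75762
u_9 = -4*(-75762) + 3*16308 = 351972
u_{10} = -4*351972 + 3*(-75762) = -1635174
u_{11} = -4*(-1635174) + 3*351972 = 7596612
u_{12} = -4*7596612 + 3*(-1635174) = -35291970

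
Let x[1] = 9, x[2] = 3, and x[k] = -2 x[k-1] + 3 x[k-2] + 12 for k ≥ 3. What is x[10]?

-44253

x[3] = -2(3) + 3(9) + 12 = 33
x[4] = -2(33) + 3(3) + 12 = -45
x[5] = -2(-45) + 3(33) + 12 = 201
x[6] = -2(201) + 3(-45) + 12 = -525
x[7] = -2(-525) + 3(201) + 12 = 1665
x[8] = -2(1665) + 3(-525) + 12 = -4893
x[9] = -2(-4893) + 3(1665) + 12 = 14793
x[10] = -2(14793) + 3(-4893) + 12 = -44253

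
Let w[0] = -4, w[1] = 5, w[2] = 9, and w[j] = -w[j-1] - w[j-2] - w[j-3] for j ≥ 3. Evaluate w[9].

w[3] = -9 - 5 - (-4) = -10
w[4] = -(-10) - 9 - 5 = -4
w[5] = -(-4) - (-10) - 9 = 5
w[6] = -5 - (-4) - (-10) = 9
w[7] = -9 - 5 - (-4) = -10
w[8] = -(-10) - 9 - 5 = -4
w[9] = -(-4) - (-10) - 9 = 5

5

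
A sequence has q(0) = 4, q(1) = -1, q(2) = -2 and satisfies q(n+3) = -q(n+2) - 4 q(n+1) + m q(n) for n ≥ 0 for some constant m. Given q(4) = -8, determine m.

2

q(3) = 6 + 4m
q(4) = 2 - 5m
So 2 - 5m = -8, giving m = 2.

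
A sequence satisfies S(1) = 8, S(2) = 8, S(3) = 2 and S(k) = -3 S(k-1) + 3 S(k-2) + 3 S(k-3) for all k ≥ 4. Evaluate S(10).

S(4) = -3(2) + 3(8) + 3(8) = 42
S(5) = -3(42) + 3(2) + 3(8) = -96
S(6) = -3(-96) + 3(42) + 3(2) = 420
S(7) = -3(420) + 3(-96) + 3(42) = -1422
S(8) = -3(-1422) + 3(420) + 3(-96) = 5238
S(9) = -3(5238) + 3(-1422) + 3(420) = -18720
S(10) = -3(-18720) + 3(5238) + 3(-1422) = 67608

67608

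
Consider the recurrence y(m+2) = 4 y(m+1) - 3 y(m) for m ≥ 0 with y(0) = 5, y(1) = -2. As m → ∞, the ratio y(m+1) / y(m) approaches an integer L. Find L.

The characteristic equation is r^2 - 4r + 3 = 0, which factors as (r - 3)(r - 1) = 0.
So the roots are 3 and 1. Since |3| > |1| and the coefficient of 3^m is non-zero, the ratio tends to 3.

3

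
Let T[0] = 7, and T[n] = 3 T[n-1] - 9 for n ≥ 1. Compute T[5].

612

T[1] = 3*7 - 9 = 12
T[2] = 3*12 - 9 = 27
T[3] = 3*27 - 9 = 72
T[4] = 3*72 - 9 = 207
T[5] = 3*207 - 9 = 612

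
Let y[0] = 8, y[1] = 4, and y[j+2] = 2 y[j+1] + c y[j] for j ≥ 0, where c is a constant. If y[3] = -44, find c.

y[2] = 8 + 8c
y[3] = 16 + 20c
So 16 + 20c = -44, giving c = -3.

-3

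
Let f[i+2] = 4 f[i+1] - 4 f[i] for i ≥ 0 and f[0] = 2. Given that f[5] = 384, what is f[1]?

8

Let f[1] = w.
f[2] = -8 + 4w
f[3] = -32 + 12w
f[4] = -96 + 32w
f[5] = -256 + 80w
So -256 + 80w = 384, giving w = 8.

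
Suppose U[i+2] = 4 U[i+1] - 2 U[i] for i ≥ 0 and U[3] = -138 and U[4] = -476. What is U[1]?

Rearranging, U[i-2] = (U[i] - 4 U[i-1]) / -2.
U[2] = (-476 - 4(-138)) / -2 = 76/-2 = -38
U[1] = (-138 - 4(-38)) / -2 = 14/-2 = -7

-7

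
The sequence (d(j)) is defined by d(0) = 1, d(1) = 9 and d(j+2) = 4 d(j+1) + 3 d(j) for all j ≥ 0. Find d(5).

3945

d(2) = 4·9 + 3·1 = 39
d(3) = 4·39 + 3·9 = 183
d(4) = 4·183 + 3·39 = 849
d(5) = 4·849 + 3·183 = 3945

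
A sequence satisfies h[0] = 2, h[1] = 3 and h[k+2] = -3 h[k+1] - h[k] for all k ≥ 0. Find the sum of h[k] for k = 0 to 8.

-2686

h[2] = -3(3) - 2 = -11
h[3] = -3(-11) - 3 = 30
h[4] = -3(30) - (-11) = -79
h[5] = -3(-79) - 30 = 207
h[6] = -3(207) - (-79) = -542
h[7] = -3(-542) - 207 = 1419
h[8] = -3(1419) - (-542) = -3715
Sum = 2 + 3 + (-11) + 30 + (-79) + 207 + (-542) + 1419 + (-3715) = -2686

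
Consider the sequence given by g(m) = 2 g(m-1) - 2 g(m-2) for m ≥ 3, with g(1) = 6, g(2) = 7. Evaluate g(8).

40

g(3) = 2·7 - 2·6 = 2
g(4) = 2·2 - 2·7 = -10
g(5) = 2·(-10) - 2·2 = -24
g(6) = 2·(-24) - 2·(-10) = -28
g(7) = 2·(-28) - 2·(-24) = -8
g(8) = 2·(-8) - 2·(-28) = 40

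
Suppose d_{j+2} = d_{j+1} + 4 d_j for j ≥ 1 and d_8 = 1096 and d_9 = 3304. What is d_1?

Rearranging, d_{j-2} = (d_j - d_{j-1}) / 4.
d_7 = (3304 - 1096) / 4 = 2208/4 = 552
d_6 = (1096 - 552) / 4 = 544/4 = 136
d_5 = (552 - 136) / 4 = 416/4 = 104
d_4 = (136 - 104) / 4 = 32/4 = 8
d_3 = (104 - 8) / 4 = 96/4 = 24
d_2 = (8 - 24) / 4 = -16/4 = -4
d_1 = (24 - (-4)) / 4 = 28/4 = 7

7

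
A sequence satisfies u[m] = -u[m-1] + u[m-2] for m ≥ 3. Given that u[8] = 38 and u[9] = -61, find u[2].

Rearranging, u[m-2] = u[m] + u[m-1].
u[7] = -61 + 38 = -23
u[6] = 38 + (-23) = 15
u[5] = -23 + 15 = -8
u[4] = 15 + (-8) = 7
u[3] = -8 + 7 = -1
u[2] = 7 + (-1) = 6

6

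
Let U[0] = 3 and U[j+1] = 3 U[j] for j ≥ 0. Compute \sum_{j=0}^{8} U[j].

U[1] = 3·3 = 9
U[2] = 3·9 = 27
U[3] = 3·27 = 81
U[4] = 3·81 = 243
U[5] = 3·243 = 729
U[6] = 3·729 = 2187
U[7] = 3·2187 = 6561
U[8] = 3·6561 = 19683
Sum = 3 + 9 + 27 + 81 + 243 + 729 + 2187 + 6561 + 19683 = 29523

29523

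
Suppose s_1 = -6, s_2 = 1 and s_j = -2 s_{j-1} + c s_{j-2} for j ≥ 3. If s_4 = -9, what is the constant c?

s_3 = -2 - 6c
s_4 = 4 + 13c
So 4 + 13c = -9, giving c = -1.

-1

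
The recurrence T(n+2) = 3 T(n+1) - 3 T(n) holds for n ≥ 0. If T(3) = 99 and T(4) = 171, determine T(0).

Rearranging, T(n-2) = (T(n) - 3 T(n-1)) / -3.
T(2) = (171 - 3(99)) / -3 = -126/-3 = 42
T(1) = (99 - 3(42)) / -3 = -27/-3 = 9
T(0) = (42 - 3(9)) / -3 = 15/-3 = -5

-5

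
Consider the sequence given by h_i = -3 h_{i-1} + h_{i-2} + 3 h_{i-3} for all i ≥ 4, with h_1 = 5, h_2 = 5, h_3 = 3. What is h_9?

-1635

h_4 = -3·3 + 5 + 3·5 = 11
h_5 = -3·11 + 3 + 3·5 = -15
h_6 = -3·(-15) + 11 + 3·3 = 65
h_7 = -3·65 + (-15) + 3·11 = -177
h_8 = -3·(-177) + 65 + 3·(-15) = 551
h_9 = -3·551 + (-177) + 3·65 = -1635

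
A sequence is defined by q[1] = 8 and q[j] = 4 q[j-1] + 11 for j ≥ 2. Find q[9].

q[2] = 4(8) + 11 = 43
q[3] = 4(43) + 11 = 183
q[4] = 4(183) + 11 = 743
q[5] = 4(743) + 11 = 2983
q[6] = 4(2983) + 11 = 11943
q[7] = 4(11943) + 11 = 47783
q[8] = 4(47783) + 11 = 191143
q[9] = 4(191143) + 11 = 764583

764583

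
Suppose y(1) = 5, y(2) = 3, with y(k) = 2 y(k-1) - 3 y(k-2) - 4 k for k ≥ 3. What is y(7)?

235

y(3) = 2*3 - 3*5 - 12 = -21
y(4) = 2*(-21) - 3*3 - 16 = -67
y(5) = 2*(-67) - 3*(-21) - 20 = -91
y(6) = 2*(-91) - 3*(-67) - 24 = -5
y(7) = 2*(-5) - 3*(-91) - 28 = 235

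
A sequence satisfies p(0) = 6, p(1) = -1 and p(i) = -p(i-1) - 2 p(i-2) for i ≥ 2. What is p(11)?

-155

p(2) = -(-1) - 2·6 = -11
p(3) = -(-11) - 2·(-1) = 13
p(4) = -13 - 2·(-11) = 9
p(5) = -9 - 2·13 = -35
p(6) = -(-35) - 2·9 = 17
p(7) = -17 - 2·(-35) = 53
p(8) = -53 - 2·17 = -87
p(9) = -(-87) - 2·53 = -19
p(10) = -(-19) - 2·(-87) = 193
p(11) = -193 - 2·(-19) = -155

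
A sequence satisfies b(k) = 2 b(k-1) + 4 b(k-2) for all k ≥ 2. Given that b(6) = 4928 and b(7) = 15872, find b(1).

Rearranging, b(k-2) = (b(k) - 2 b(k-1)) / 4.
b(5) = (15872 - 2(4928)) / 4 = 6016/4 = 1504
b(4) = (4928 - 2(1504)) / 4 = 1920/4 = 480
b(3) = (1504 - 2(480)) / 4 = 544/4 = 136
b(2) = (480 - 2(136)) / 4 = 208/4 = 52
b(1) = (136 - 2(52)) / 4 = 32/4 = 8

8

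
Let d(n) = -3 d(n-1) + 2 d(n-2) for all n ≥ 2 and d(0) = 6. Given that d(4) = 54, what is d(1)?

Let d(1) = y.
d(2) = 12 - 3y
d(3) = -36 + 11y
d(4) = 132 - 39y
So 132 - 39y = 54, giving y = 2.

2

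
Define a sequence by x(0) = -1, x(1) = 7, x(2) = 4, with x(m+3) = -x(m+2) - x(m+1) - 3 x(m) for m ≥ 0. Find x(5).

13

x(3) = -4 - 7 - 3(-1) = -8
x(4) = -(-8) - 4 - 3(7) = -17
x(5) = -(-17) - (-8) - 3(4) = 13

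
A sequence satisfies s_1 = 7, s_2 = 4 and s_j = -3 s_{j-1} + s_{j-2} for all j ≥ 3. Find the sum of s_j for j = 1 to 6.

s_3 = -3*4 + 7 = -5
s_4 = -3*(-5) + 4 = 19
s_5 = -3*19 + (-5) = -62
s_6 = -3*(-62) + 19 = 205
Sum = 7 + 4 + (-5) + 19 + (-62) + 205 = 168

168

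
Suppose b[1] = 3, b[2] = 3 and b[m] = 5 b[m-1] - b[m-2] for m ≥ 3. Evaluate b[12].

15824172

b[3] = 5(3) - 3 = 12
b[4] = 5(12) - 3 = 57
b[5] = 5(57) - 12 = 273
b[6] = 5(273) - 57 = 1308
b[7] = 5(1308) - 273 = 6267
b[8] = 5(6267) - 1308 = 30027
b[9] = 5(30027) - 6267 = 143868
b[10] = 5(143868) - 30027 = 689313
b[11] = 5(689313) - 143868 = 3302697
b[12] = 5(3302697) - 689313 = 15824172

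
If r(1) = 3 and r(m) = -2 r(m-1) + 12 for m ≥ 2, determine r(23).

The fixed point is 12/(1 + 2) = 4, so r(m) - 4 = -2(r(m-1) - 4).
Hence r(m) = -1·(-2)^{m-1} + 4.
r(23) = -1·(-2)^{22} + 4 = -1·4194304 + 4 = -4194300.

-4194300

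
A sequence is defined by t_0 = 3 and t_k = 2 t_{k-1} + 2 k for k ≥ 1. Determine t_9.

3562

t_1 = 2(3) + 2 = 8
t_2 = 2(8) + 4 = 20
t_3 = 2(20) + 6 = 46
t_4 = 2(46) + 8 = 100
t_5 = 2(100) + 10 = 210
t_6 = 2(210) + 12 = 432
t_7 = 2(432) + 14 = 878
t_8 = 2(878) + 16 = 1772
t_9 = 2(1772) + 18 = 3562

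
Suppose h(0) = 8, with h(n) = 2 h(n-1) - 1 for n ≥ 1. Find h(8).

1793

h(1) = 2*8 - 1 = 15
h(2) = 2*15 - 1 = 29
h(3) = 2*29 - 1 = 57
h(4) = 2*57 - 1 = 113
h(5) = 2*113 - 1 = 225
h(6) = 2*225 - 1 = 449
h(7) = 2*449 - 1 = 897
h(8) = 2*897 - 1 = 1793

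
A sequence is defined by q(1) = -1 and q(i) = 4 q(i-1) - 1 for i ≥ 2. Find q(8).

-21845

q(2) = 4(-1) - 1 = -5
q(3) = 4(-5) - 1 = -21
q(4) = 4(-21) - 1 = -85
q(5) = 4(-85) - 1 = -341
q(6) = 4(-341) - 1 = -1365
q(7) = 4(-1365) - 1 = -5461
q(8) = 4(-5461) - 1 = -21845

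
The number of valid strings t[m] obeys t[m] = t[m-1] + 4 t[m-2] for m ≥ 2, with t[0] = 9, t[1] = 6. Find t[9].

22866

t[2] = 6 + 4·9 = 42
t[3] = 42 + 4·6 = 66
t[4] = 66 + 4·42 = 234
t[5] = 234 + 4·66 = 498
t[6] = 498 + 4·234 = 1434
t[7] = 1434 + 4·498 = 3426
t[8] = 3426 + 4·1434 = 9162
t[9] = 9162 + 4·3426 = 22866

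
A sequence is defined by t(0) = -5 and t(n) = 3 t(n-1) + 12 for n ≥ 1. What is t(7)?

t(1) = 3(-5) + 12 = -3
t(2) = 3(-3) + 12 = 3
t(3) = 3(3) + 12 = 21
t(4) = 3(21) + 12 = 75
t(5) = 3(75) + 12 = 237
t(6) = 3(237) + 12 = 723
t(7) = 3(723) + 12 = 2181

2181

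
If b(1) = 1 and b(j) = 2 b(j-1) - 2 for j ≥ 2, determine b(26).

The fixed point is -2/(1 - 2) = 2, so b(j) - 2 = 2(b(j-1) - 2).
Hence b(j) = -1·2^{j-1} + 2.
b(26) = -1·2^{25} + 2 = -1·33554432 + 2 = -33554430.

-33554430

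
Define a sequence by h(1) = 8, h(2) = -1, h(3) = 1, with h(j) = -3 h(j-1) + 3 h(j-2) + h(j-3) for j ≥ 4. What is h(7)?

-67

h(4) = -3(1) + 3(-1) + 8 = 2
h(5) = -3(2) + 3(1) + (-1) = -4
h(6) = -3(-4) + 3(2) + 1 = 19
h(7) = -3(19) + 3(-4) + 2 = -67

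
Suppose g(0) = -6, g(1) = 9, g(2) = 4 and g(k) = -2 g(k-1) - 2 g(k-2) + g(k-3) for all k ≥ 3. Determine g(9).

g(3) = -2*4 - 2*9 + (-6) = -32
g(4) = -2*(-32) - 2*4 + 9 = 65
g(5) = -2*65 - 2*(-32) + 4 = -62
g(6) = -2*(-62) - 2*65 + (-32) = -38
g(7) = -2*(-38) - 2*(-62) + 65 = 265
g(8) = -2*265 - 2*(-38) + (-62) = -516
g(9) = -2*(-516) - 2*265 + (-38) = 464

464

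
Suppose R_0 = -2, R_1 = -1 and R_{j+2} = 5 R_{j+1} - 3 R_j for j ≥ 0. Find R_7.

2987

R_2 = 5*(-1) - 3*(-2) = 1
R_3 = 5*1 - 3*(-1) = 8
R_4 = 5*8 - 3*1 = 37
R_5 = 5*37 - 3*8 = 161
R_6 = 5*161 - 3*37 = 694
R_7 = 5*694 - 3*161 = 2987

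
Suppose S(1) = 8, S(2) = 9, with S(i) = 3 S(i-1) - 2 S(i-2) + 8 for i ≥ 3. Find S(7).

S(3) = 3·9 - 2·8 + 8 = 19
S(4) = 3·19 - 2·9 + 8 = 47
S(5) = 3·47 - 2·19 + 8 = 111
S(6) = 3·111 - 2·47 + 8 = 247
S(7) = 3·247 - 2·111 + 8 = 527

527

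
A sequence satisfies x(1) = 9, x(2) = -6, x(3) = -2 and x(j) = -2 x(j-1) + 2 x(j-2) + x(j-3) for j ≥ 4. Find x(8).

178

x(4) = -2(-2) + 2(-6) + 9 = 1
x(5) = -2(1) + 2(-2) + (-6) = -12
x(6) = -2(-12) + 2(1) + (-2) = 24
x(7) = -2(24) + 2(-12) + 1 = -71
x(8) = -2(-71) + 2(24) + (-12) = 178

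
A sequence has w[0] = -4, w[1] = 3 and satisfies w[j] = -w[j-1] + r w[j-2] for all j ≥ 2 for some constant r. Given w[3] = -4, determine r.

w[2] = -3 - 4r
w[3] = 3 + 7r
So 3 + 7r = -4, giving r = -1.

-1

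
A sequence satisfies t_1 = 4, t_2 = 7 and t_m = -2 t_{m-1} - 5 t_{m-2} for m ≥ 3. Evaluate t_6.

-373

t_3 = -2*7 - 5*4 = -34
t_4 = -2*(-34) - 5*7 = 33
t_5 = -2*33 - 5*(-34) = 104
t_6 = -2*104 - 5*33 = -373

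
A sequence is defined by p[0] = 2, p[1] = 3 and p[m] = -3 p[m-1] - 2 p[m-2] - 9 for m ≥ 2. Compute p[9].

4083

p[2] = -3·3 - 2·2 - 9 = -22
p[3] = -3·(-22) - 2·3 - 9 = 51
p[4] = -3·51 - 2·(-22) - 9 = -118
p[5] = -3·(-118) - 2·51 - 9 = 243
p[6] = -3·243 - 2·(-118) - 9 = -502
p[7] = -3·(-502) - 2·243 - 9 = 1011
p[8] = -3·1011 - 2·(-502) - 9 = -2038
p[9] = -3·(-2038) - 2·1011 - 9 = 4083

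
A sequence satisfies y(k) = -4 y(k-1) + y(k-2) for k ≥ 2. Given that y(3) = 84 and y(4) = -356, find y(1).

Rearranging, y(k-2) = y(k) + 4 y(k-1).
y(2) = -356 + 4·84 = -20
y(1) = 84 + 4·(-20) = 4

4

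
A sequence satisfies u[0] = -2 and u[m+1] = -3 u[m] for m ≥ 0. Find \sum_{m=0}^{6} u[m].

u[1] = -3*(-2) = 6
u[2] = -3*6 = -18
u[3] = -3*(-18) = 54
u[4] = -3*54 = -162
u[5] = -3*(-162) = 486
u[6] = -3*486 = -1458
Sum = (-2) + 6 + (-18) + 54 + (-162) + 486 + (-1458) = -1094

-1094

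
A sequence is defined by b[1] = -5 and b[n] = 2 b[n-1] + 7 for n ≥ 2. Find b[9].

505

b[2] = 2*(-5) + 7 = -3
b[3] = 2*(-3) + 7 = 1
b[4] = 2*1 + 7 = 9
b[5] = 2*9 + 7 = 25
b[6] = 2*25 + 7 = 57
b[7] = 2*57 + 7 = 121
b[8] = 2*121 + 7 = 249
b[9] = 2*249 + 7 = 505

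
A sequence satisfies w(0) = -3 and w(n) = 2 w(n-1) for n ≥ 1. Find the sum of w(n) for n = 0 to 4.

-93

w(1) = 2(-3) = -6
w(2) = 2(-6) = -12
w(3) = 2(-12) = -24
w(4) = 2(-24) = -48
Sum = (-3) + (-6) + (-12) + (-24) + (-48) = -93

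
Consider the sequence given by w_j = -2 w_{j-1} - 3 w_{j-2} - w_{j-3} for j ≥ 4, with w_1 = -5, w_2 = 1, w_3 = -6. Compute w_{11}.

w_4 = -2(-6) - 3(1) - (-5) = 14
w_5 = -2(14) - 3(-6) - 1 = -11
w_6 = -2(-11) - 3(14) - (-6) = -14
w_7 = -2(-14) - 3(-11) - 14 = 47
w_8 = -2(47) - 3(-14) - (-11) = -41
w_9 = -2(-41) - 3(47) - (-14) = -45
w_{10} = -2(-45) - 3(-41) - 47 = 166
w_{11} = -2(166) - 3(-45) - (-41) = -156

-156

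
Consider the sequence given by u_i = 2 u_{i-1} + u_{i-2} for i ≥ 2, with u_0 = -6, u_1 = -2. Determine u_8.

-1830

u_2 = 2*(-2) + (-6) = -10
u_3 = 2*(-10) + (-2) = -22
u_4 = 2*(-22) + (-10) = -54
u_5 = 2*(-54) + (-22) = -130
u_6 = 2*(-130) + (-54) = -314
u_7 = 2*(-314) + (-130) = -758
u_8 = 2*(-758) + (-314) = -1830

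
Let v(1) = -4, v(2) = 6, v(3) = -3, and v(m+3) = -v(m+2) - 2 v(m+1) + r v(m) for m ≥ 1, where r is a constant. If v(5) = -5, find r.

-2

v(4) = -9 - 4r
v(5) = 15 + 10r
So 15 + 10r = -5, giving r = -2.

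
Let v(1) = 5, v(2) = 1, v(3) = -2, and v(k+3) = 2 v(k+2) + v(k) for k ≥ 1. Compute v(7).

9

v(4) = 2*(-2) + 5 = 1
v(5) = 2*1 + 1 = 3
v(6) = 2*3 + (-2) = 4
v(7) = 2*4 + 1 = 9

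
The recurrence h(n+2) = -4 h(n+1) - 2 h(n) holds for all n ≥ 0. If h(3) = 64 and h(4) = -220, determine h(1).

Rearranging, h(n-2) = (h(n) + 4 h(n-1)) / -2.
h(2) = (-220 + 4(64)) / -2 = 36/-2 = -18
h(1) = (64 + 4(-18)) / -2 = -8/-2 = 4

4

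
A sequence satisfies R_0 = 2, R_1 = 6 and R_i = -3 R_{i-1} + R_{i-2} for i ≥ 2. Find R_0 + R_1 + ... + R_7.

R_2 = -3·6 + 2 = -16
R_3 = -3·(-16) + 6 = 54
R_4 = -3·54 + (-16) = -178
R_5 = -3·(-178) + 54 = 588
R_6 = -3·588 + (-178) = -1942
R_7 = -3·(-1942) + 588 = 6414
Sum = 2 + 6 + (-16) + 54 + (-178) + 588 + (-1942) + 6414 = 4928

4928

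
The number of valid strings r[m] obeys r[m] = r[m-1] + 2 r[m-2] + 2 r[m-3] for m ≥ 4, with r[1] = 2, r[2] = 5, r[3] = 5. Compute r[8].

r[4] = 5 + 2·5 + 2·2 = 19
r[5] = 19 + 2·5 + 2·5 = 39
r[6] = 39 + 2·19 + 2·5 = 87
r[7] = 87 + 2·39 + 2·19 = 203
r[8] = 203 + 2·87 + 2·39 = 455

455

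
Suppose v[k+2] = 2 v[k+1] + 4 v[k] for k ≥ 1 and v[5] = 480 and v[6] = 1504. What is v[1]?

9

Rearranging, v[k-2] = (v[k] - 2 v[k-1]) / 4.
v[4] = (1504 - 2*480) / 4 = 544/4 = 136
v[3] = (480 - 2*136) / 4 = 208/4 = 52
v[2] = (136 - 2*52) / 4 = 32/4 = 8
v[1] = (52 - 2*8) / 4 = 36/4 = 9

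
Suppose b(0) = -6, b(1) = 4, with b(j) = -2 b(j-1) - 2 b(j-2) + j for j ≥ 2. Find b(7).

73

b(2) = -2*4 - 2*(-6) + 2 = 6
b(3) = -2*6 - 2*4 + 3 = -17
b(4) = -2*(-17) - 2*6 + 4 = 26
b(5) = -2*26 - 2*(-17) + 5 = -13
b(6) = -2*(-13) - 2*26 + 6 = -20
b(7) = -2*(-20) - 2*(-13) + 7 = 73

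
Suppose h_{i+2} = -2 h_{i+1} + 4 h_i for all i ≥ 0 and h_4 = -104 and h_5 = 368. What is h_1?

7

Rearranging, h_{i-2} = (h_i + 2 h_{i-1}) / 4.
h_3 = (368 + 2·(-104)) / 4 = 160/4 = 40
h_2 = (-104 + 2·40) / 4 = -24/4 = -6
h_1 = (40 + 2·(-6)) / 4 = 28/4 = 7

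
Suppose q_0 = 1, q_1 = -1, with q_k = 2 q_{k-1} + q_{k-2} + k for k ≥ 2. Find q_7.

220

q_2 = 2*(-1) + 1 + 2 = 1
q_3 = 2*1 + (-1) + 3 = 4
q_4 = 2*4 + 1 + 4 = 13
q_5 = 2*13 + 4 + 5 = 35
q_6 = 2*35 + 13 + 6 = 89
q_7 = 2*89 + 35 + 7 = 220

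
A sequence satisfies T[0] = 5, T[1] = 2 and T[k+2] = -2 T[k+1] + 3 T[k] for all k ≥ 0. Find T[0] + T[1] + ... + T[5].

-111

T[2] = -2*2 + 3*5 = 11
T[3] = -2*11 + 3*2 = -16
T[4] = -2*(-16) + 3*11 = 65
T[5] = -2*65 + 3*(-16) = -178
Sum = 5 + 2 + 11 + (-16) + 65 + (-178) = -111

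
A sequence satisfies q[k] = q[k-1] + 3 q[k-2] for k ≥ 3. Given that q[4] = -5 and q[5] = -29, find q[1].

-3

Rearranging, q[k-2] = (q[k] - q[k-1]) / 3.
q[3] = (-29 - (-5)) / 3 = -24/3 = -8
q[2] = (-5 - (-8)) / 3 = 3/3 = 1
q[1] = (-8 - 1) / 3 = -9/3 = -3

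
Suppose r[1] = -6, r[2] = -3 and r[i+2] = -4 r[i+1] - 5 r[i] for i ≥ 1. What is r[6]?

r[3] = -4*(-3) - 5*(-6) = 42
r[4] = -4*42 - 5*(-3) = -153
r[5] = -4*(-153) - 5*42 = 402
r[6] = -4*402 - 5*(-153) = -843

-843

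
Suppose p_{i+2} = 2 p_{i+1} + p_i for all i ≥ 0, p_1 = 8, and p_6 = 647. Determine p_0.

3

Let p_0 = w.
p_2 = 16 + w
p_3 = 40 + 2w
p_4 = 96 + 5w
p_5 = 232 + 12w
p_6 = 560 + 29w
So 560 + 29w = 647, giving w = 3.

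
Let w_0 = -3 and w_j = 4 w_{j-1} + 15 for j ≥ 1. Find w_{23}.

140737488355323

The fixed point is 15/(1 - 4) = -5, so w_j + 5 = 4(w_{j-1} + 5).
Hence w_j = 2·4^j - 5.
w_{23} = 2·4^{23} - 5 = 2·70368744177664 - 5 = 140737488355323.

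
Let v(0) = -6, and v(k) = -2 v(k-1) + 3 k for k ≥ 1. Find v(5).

v(1) = -2(-6) + 3 = 15
v(2) = -2(15) + 6 = -24
v(3) = -2(-24) + 9 = 57
v(4) = -2(57) + 12 = -102
v(5) = -2(-102) + 15 = 219

219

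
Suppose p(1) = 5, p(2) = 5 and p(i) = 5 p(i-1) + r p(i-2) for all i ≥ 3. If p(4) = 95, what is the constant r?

p(3) = 25 + 5r
p(4) = 125 + 30r
So 125 + 30r = 95, giving r = -1.

-1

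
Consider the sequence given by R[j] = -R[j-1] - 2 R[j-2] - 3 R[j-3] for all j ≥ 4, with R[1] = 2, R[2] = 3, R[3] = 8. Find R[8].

-76

R[4] = -8 - 2*3 - 3*2 = -20
R[5] = -(-20) - 2*8 - 3*3 = -5
R[6] = -(-5) - 2*(-20) - 3*8 = 21
R[7] = -21 - 2*(-5) - 3*(-20) = 49
R[8] = -49 - 2*21 - 3*(-5) = -76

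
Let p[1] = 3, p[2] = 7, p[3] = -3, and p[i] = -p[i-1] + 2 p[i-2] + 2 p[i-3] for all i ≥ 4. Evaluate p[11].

p[4] = -(-3) + 2·7 + 2·3 = 23
p[5] = -23 + 2·(-3) + 2·7 = -15
p[6] = -(-15) + 2·23 + 2·(-3) = 55
p[7] = -55 + 2·(-15) + 2·23 = -39
p[8] = -(-39) + 2·55 + 2·(-15) = 119
p[9] = -119 + 2·(-39) + 2·55 = -87
p[10] = -(-87) + 2·119 + 2·(-39) = 247
p[11] = -247 + 2·(-87) + 2·119 = -183

-183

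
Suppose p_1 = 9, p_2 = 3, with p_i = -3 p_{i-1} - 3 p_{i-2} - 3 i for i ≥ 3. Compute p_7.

p_3 = -3*3 - 3*9 - 9 = -45
p_4 = -3*(-45) - 3*3 - 12 = 114
p_5 = -3*114 - 3*(-45) - 15 = -222
p_6 = -3*(-222) - 3*114 - 18 = 306
p_7 = -3*306 - 3*(-222) - 21 = -273

-273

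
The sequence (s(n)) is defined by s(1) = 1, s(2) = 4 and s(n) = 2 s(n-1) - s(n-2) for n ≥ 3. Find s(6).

s(3) = 2*4 - 1 = 7
s(4) = 2*7 - 4 = 10
s(5) = 2*10 - 7 = 13
s(6) = 2*13 - 10 = 16

16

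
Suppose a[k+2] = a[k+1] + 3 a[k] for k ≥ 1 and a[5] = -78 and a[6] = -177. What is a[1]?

Rearranging, a[k-2] = (a[k] - a[k-1]) / 3.
a[4] = (-177 - (-78)) / 3 = -99/3 = -33
a[3] = (-78 - (-33)) / 3 = -45/3 = -15
a[2] = (-33 - (-15)) / 3 = -18/3 = -6
a[1] = (-15 - (-6)) / 3 = -9/3 = -3

-3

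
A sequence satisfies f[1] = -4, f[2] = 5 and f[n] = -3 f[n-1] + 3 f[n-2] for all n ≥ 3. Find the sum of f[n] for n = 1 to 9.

f[3] = -3·5 + 3·(-4) = -27
f[4] = -3·(-27) + 3·5 = 96
f[5] = -3·96 + 3·(-27) = -369
f[6] = -3·(-369) + 3·96 = 1395
f[7] = -3·1395 + 3·(-369) = -5292
f[8] = -3·(-5292) + 3·1395 = 20061
f[9] = -3·20061 + 3·(-5292) = -76059
Sum = (-4) + 5 + (-27) + 96 + (-369) + 1395 + (-5292) + 20061 + (-76059) = -60194

-60194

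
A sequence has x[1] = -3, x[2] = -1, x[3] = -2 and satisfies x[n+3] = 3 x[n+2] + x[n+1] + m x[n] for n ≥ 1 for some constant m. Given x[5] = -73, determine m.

x[4] = -7 - 3m
x[5] = -23 - 10m
So -23 - 10m = -73, giving m = 5.

5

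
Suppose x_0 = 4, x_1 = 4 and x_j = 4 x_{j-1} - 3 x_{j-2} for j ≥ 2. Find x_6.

x_2 = 4·4 - 3·4 = 4
x_3 = 4·4 - 3·4 = 4
x_4 = 4·4 - 3·4 = 4
x_5 = 4·4 - 3·4 = 4
x_6 = 4·4 - 3·4 = 4

4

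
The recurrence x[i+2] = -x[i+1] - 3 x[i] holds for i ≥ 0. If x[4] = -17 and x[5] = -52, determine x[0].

Rearranging, x[i-2] = (x[i] + x[i-1]) / -3.
x[3] = (-52 + (-17)) / -3 = -69/-3 = 23
x[2] = (-17 + 23) / -3 = 6/-3 = -2
x[1] = (23 + (-2)) / -3 = 21/-3 = -7
x[0] = (-2 + (-7)) / -3 = -9/-3 = 3

3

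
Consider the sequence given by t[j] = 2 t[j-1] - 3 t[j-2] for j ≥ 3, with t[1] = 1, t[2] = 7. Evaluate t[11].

t[3] = 2(7) - 3(1) = 11
t[4] = 2(11) - 3(7) = 1
t[5] = 2(1) - 3(11) = -31
t[6] = 2(-31) - 3(1) = -65
t[7] = 2(-65) - 3(-31) = -37
t[8] = 2(-37) - 3(-65) = 121
t[9] = 2(121) - 3(-37) = 353
t[10] = 2(353) - 3(121) = 343
t[11] = 2(343) - 3(353) = -373

-373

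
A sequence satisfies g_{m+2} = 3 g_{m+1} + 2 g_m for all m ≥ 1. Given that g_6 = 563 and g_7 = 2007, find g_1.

9

Rearranging, g_{m-2} = (g_m - 3 g_{m-1}) / 2.
g_5 = (2007 - 3(563)) / 2 = 318/2 = 159
g_4 = (563 - 3(159)) / 2 = 86/2 = 43
g_3 = (159 - 3(43)) / 2 = 30/2 = 15
g_2 = (43 - 3(15)) / 2 = -2/2 = -1
g_1 = (15 - 3(-1)) / 2 = 18/2 = 9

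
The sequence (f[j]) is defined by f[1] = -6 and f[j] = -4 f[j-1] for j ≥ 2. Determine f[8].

98304

f[2] = -4*(-6) = 24
f[3] = -4*24 = -96
f[4] = -4*(-96) = 384
f[5] = -4*384 = -1536
f[6] = -4*(-1536) = 6144
f[7] = -4*6144 = -24576
f[8] = -4*(-24576) = 98304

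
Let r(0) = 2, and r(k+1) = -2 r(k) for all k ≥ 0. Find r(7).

-256

r(1) = -2·2 = -4
r(2) = -2·(-4) = 8
r(3) = -2·8 = -16
r(4) = -2·(-16) = 32
r(5) = -2·32 = -64
r(6) = -2·(-64) = 128
r(7) = -2·128 = -256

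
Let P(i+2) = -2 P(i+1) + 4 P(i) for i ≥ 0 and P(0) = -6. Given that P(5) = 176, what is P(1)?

-5

Let P(1) = x.
P(2) = -24 - 2x
P(3) = 48 + 8x
P(4) = -192 - 24x
P(5) = 576 + 80x
So 576 + 80x = 176, giving x = -5.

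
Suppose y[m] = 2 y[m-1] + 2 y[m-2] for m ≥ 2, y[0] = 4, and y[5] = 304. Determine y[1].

Let y[1] = w.
y[2] = 8 + 2w
y[3] = 16 + 6w
y[4] = 48 + 16w
y[5] = 128 + 44w
So 128 + 44w = 304, giving w = 4.

4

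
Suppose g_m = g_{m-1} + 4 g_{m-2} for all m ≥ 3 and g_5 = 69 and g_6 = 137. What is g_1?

Rearranging, g_{m-2} = (g_m - g_{m-1}) / 4.
g_4 = (137 - 69) / 4 = 68/4 = 17
g_3 = (69 - 17) / 4 = 52/4 = 13
g_2 = (17 - 13) / 4 = 4/4 = 1
g_1 = (13 - 1) / 4 = 12/4 = 3

3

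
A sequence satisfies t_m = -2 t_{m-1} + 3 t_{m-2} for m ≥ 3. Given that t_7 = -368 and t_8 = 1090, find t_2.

Rearranging, t_{m-2} = (t_m + 2 t_{m-1}) / 3.
t_6 = (1090 + 2·(-368)) / 3 = 354/3 = 118
t_5 = (-368 + 2·118) / 3 = -132/3 = -44
t_4 = (118 + 2·(-44)) / 3 = 30/3 = 10
t_3 = (-44 + 2·10) / 3 = -24/3 = -8
t_2 = (10 + 2·(-8)) / 3 = -6/3 = -2

-2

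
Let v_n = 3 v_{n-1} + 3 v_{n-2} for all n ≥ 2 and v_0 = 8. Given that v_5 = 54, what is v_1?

Let v_1 = z.
v_2 = 24 + 3z
v_3 = 72 + 12z
v_4 = 288 + 45z
v_5 = 1080 + 171z
So 1080 + 171z = 54, giving z = -6.

-6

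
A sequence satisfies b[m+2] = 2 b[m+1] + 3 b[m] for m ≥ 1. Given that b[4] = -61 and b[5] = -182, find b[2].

Rearranging, b[m-2] = (b[m] - 2 b[m-1]) / 3.
b[3] = (-182 - 2(-61)) / 3 = -60/3 = -20
b[2] = (-61 - 2(-20)) / 3 = -21/3 = -7

-7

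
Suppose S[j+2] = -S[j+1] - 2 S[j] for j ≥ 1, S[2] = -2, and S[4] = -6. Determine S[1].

-4

Let S[1] = v.
S[3] = 2 - 2v
S[4] = 2 + 2v
So 2 + 2v = -6, giving v = -4.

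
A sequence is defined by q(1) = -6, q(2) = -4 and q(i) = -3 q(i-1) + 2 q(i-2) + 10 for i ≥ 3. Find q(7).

1402

q(3) = -3(-4) + 2(-6) + 10 = 10
q(4) = -3(10) + 2(-4) + 10 = -28
q(5) = -3(-28) + 2(10) + 10 = 114
q(6) = -3(114) + 2(-28) + 10 = -388
q(7) = -3(-388) + 2(114) + 10 = 1402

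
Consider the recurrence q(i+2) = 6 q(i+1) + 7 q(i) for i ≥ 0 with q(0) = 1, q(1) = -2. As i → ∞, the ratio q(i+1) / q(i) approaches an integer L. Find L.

7

The characteristic equation is r^2 - 6r - 7 = 0, which factors as (r - 7)(r + 1) = 0.
So the roots are 7 and -1. Since |7| > |-1| and the coefficient of 7^i is non-zero, the ratio tends to 7.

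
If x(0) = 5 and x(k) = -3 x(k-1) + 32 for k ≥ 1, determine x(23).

282429536489

The fixed point is 32/(1 + 3) = 8, so x(k) - 8 = -3(x(k-1) - 8).
Hence x(k) = -3·(-3)^k + 8.
x(23) = -3·(-3)^{23} + 8 = -3·-94143178827 + 8 = 282429536489.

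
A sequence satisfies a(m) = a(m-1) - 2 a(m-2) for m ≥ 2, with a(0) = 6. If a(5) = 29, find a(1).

7

Let a(1) = z.
a(2) = -12 + z
a(3) = -12 - z
a(4) = 12 - 3z
a(5) = 36 - z
So 36 - z = 29, giving z = 7.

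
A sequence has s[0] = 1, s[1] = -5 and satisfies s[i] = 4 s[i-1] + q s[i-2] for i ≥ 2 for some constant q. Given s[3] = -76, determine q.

s[2] = -20 + q
s[3] = -80 - q
So -80 - q = -76, giving q = -4.

-4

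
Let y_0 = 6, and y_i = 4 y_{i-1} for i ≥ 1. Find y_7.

y_1 = 4(6) = 24
y_2 = 4(24) = 96
y_3 = 4(96) = 384
y_4 = 4(384) = 1536
y_5 = 4(1536) = 6144
y_6 = 4(6144) = 24576
y_7 = 4(24576) = 98304

98304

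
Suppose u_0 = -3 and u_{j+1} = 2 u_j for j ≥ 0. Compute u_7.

u_1 = 2*(-3) = -6
u_2 = 2*(-6) = -12
u_3 = 2*(-12) = -24
u_4 = 2*(-24) = -48
u_5 = 2*(-48) = -96
u_6 = 2*(-96) = -192
u_7 = 2*(-192) = -384

-384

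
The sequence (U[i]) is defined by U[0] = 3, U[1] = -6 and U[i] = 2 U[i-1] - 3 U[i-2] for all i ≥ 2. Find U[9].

-942

U[2] = 2*(-6) - 3*3 = -21
U[3] = 2*(-21) - 3*(-6) = -24
U[4] = 2*(-24) - 3*(-21) = 15
U[5] = 2*15 - 3*(-24) = 102
U[6] = 2*102 - 3*15 = 159
U[7] = 2*159 - 3*102 = 12
U[8] = 2*12 - 3*159 = -453
U[9] = 2*(-453) - 3*12 = -942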